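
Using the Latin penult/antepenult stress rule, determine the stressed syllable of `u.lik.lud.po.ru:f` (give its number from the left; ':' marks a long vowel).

3

Classical Latin: stress the penult if heavy (long vowel or closed), else the antepenult.
Weights: 3 lud H, 4 po L, 5 ru:f H.
The penult (syllable 4, po) is light, so stress falls on the antepenult (syllable 3, lud).
Stress on syllable 3: u.lik.ˈlud.po.ru:f.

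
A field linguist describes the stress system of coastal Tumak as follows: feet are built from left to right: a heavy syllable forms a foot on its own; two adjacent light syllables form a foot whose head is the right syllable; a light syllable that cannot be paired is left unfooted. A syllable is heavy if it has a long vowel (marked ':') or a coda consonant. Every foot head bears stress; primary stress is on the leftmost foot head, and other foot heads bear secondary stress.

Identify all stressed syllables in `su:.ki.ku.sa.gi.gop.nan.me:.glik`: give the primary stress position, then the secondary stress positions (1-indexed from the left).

Weights: 1 su: H, 2 ki L, 3 ku L, 4 sa L, 5 gi L, 6 gop H, 7 nan H, 8 me: H, 9 glik H.
Parse left to right (heavy = foot alone; LL = one foot; stranded L unfooted): (ˈsu:) (ki.ˈku) (sa.ˈgi) (ˈgop) (ˈnan) (ˈme:) (ˈglik).
Foot heads: 1, 3, 5, 6, 7, 8, 9.
Primary stress on the leftmost head = syllable 1.
Secondary stress on 3, 5, 6, 7, 8, 9: ˈsu:.ki.ˌku.sa.ˌgi.ˌgop.ˌnan.ˌme:.ˌglik.

primary 1, secondary 3, 5, 6, 7, 8, 9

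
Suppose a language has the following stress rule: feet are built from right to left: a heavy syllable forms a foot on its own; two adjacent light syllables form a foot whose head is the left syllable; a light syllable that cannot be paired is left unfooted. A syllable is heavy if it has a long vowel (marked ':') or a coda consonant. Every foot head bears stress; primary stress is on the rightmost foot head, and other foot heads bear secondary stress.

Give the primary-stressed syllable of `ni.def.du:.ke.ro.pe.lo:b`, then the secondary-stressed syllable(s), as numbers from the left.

Weights: 1 ni L, 2 def H, 3 du: H, 4 ke L, 5 ro L, 6 pe L, 7 lo:b H.
Parse right to left (heavy = foot alone; LL = one foot; stranded L unfooted): ni (ˈdef) (ˈdu:) ke (ˈro.pe) (ˈlo:b).
Foot heads: 2, 3, 5, 7.
Primary stress on the rightmost head = syllable 7.
Secondary stress on 2, 3, 5: ni.ˌdef.ˌdu:.ke.ˌro.pe.ˈlo:b.

primary 7, secondary 2, 3, 5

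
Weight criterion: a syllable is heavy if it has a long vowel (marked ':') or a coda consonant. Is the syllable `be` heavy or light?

`be`: short vowel, open (no coda). Short vowel, open → light.

light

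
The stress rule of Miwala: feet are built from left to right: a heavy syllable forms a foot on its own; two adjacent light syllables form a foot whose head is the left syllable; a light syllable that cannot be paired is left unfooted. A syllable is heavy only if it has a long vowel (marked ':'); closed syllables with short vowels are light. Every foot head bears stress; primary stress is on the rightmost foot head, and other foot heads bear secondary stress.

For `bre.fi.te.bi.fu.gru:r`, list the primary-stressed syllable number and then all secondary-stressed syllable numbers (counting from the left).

primary 6, secondary 1, 3

Weights: 1 bre L, 2 fi L, 3 te L, 4 bi L, 5 fu L, 6 gru:r H.
Parse left to right (heavy = foot alone; LL = one foot; stranded L unfooted): (ˈbre.fi) (ˈte.bi) fu (ˈgru:r).
Foot heads: 1, 3, 6.
Primary stress on the rightmost head = syllable 6.
Secondary stress on 1, 3: ˌbre.fi.ˌte.bi.fu.ˈgru:r.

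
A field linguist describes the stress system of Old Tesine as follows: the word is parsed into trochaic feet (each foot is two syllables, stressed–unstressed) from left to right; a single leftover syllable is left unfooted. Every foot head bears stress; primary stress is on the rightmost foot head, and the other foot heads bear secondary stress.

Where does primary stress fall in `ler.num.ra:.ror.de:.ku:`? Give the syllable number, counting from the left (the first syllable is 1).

Parse left to right into trochaic (ˈσσ) feet: (ˈler.num) (ˈra:.ror) (ˈde:.ku:).
Foot heads (stressed positions): 1, 3, 5.
End Rule Rightmost: primary stress on the rightmost head = syllable 5.
Primary stress: syllable 5 → ler.num.ra:.ror.ˈde:.ku:.

5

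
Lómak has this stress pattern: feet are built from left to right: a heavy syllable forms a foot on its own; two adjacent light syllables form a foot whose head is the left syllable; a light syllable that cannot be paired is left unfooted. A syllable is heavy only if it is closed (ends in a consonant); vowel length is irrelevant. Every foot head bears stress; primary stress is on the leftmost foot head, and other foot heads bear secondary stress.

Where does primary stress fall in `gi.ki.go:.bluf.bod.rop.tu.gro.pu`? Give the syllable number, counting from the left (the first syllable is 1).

Weights: 1 gi L, 2 ki L, 3 go: L, 4 bluf H, 5 bod H, 6 rop H, 7 tu L, 8 gro L, 9 pu L.
Parse left to right (heavy = foot alone; LL = one foot; stranded L unfooted): (ˈgi.ki) go: (ˈbluf) (ˈbod) (ˈrop) (ˈtu.gro) pu.
Foot heads: 1, 4, 5, 6, 7.
Primary stress on the leftmost head = syllable 1.
Primary stress: syllable 1 → ˈgi.ki.go:.bluf.bod.rop.tu.gro.pu.

1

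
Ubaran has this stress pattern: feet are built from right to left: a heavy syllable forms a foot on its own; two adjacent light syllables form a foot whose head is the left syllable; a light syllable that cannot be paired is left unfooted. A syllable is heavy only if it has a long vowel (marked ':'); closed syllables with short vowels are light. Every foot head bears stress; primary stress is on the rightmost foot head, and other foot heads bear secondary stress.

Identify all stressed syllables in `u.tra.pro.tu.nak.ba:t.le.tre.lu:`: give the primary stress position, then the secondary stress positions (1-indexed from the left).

primary 9, secondary 2, 4, 6, 7

Weights: 1 u L, 2 tra L, 3 pro L, 4 tu L, 5 nak L, 6 ba:t H, 7 le L, 8 tre L, 9 lu: H.
Parse right to left (heavy = foot alone; LL = one foot; stranded L unfooted): u (ˈtra.pro) (ˈtu.nak) (ˈba:t) (ˈle.tre) (ˈlu:).
Foot heads: 2, 4, 6, 7, 9.
Primary stress on the rightmost head = syllable 9.
Secondary stress on 2, 4, 6, 7: u.ˌtra.pro.ˌtu.nak.ˌba:t.ˌle.tre.ˈlu:.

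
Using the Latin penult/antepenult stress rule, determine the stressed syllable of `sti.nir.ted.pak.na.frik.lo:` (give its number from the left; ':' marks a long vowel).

Classical Latin: stress the penult if heavy (long vowel or closed), else the antepenult.
Weights: 5 na L, 6 frik H, 7 lo: H.
The penult (syllable 6, frik) is heavy, so it takes stress.
Stress on syllable 6: sti.nir.ted.pak.na.ˈfrik.lo:.

6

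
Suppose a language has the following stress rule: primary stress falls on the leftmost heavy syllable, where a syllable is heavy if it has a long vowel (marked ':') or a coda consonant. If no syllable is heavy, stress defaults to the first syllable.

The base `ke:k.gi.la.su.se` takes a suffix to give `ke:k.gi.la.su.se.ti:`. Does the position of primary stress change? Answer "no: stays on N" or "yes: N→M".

Base `ke:k.gi.la.su.se` (5 syllables):
  Weights: 1 ke:k H, 2 gi L, 3 la L, 4 su L, 5 se L.
  Heavy syllables in the domain: 1. The leftmost is syllable 1 (ke:k).
  → primary stress on syllable 1.
Suffixed `ke:k.gi.la.su.se.ti:` (6 syllables):
  Weights: 1 ke:k H, 2 gi L, 3 la L, 4 su L, 5 se L, 6 ti: H.
  Heavy syllables in the domain: 1, 6. The leftmost is syllable 1 (ke:k).
  → primary stress on syllable 1.

no: stays on 1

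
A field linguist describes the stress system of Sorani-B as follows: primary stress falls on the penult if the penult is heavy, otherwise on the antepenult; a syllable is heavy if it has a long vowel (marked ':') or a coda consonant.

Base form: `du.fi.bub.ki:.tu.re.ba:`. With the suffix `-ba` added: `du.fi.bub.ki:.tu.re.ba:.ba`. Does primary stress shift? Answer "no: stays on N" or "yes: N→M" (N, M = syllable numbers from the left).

yes: 5→7

Base `du.fi.bub.ki:.tu.re.ba:` (7 syllables):
  Weights: 5 tu L, 6 re L, 7 ba: H.
  The penult (syllable 6, re) is light, so stress falls on the antepenult (syllable 5, tu).
  → primary stress on syllable 5.
Suffixed `du.fi.bub.ki:.tu.re.ba:.ba` (8 syllables):
  Weights: 6 re L, 7 ba: H, 8 ba L.
  The penult (syllable 7, ba:) is heavy, so it takes stress.
  → primary stress on syllable 7.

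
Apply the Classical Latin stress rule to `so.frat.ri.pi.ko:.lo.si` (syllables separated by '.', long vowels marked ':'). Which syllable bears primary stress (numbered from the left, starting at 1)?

5

Classical Latin: stress the penult if heavy (long vowel or closed), else the antepenult.
Weights: 5 ko: H, 6 lo L, 7 si L.
The penult (syllable 6, lo) is light, so stress falls on the antepenult (syllable 5, ko:).
Stress on syllable 5: so.frat.ri.pi.ˈko:.lo.si.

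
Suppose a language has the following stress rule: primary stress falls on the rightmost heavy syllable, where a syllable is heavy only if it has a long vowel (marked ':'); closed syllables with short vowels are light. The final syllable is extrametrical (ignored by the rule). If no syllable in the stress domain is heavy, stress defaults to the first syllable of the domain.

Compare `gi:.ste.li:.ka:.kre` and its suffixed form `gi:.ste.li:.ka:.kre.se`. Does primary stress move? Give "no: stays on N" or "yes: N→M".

no: stays on 4

Base `gi:.ste.li:.ka:.kre` (5 syllables):
  The final syllable (5, kre) is extrametrical; the stress domain is syllables 1–4.
  Weights: 1 gi: H, 2 ste L, 3 li: H, 4 ka: H.
  Heavy syllables in the domain: 1, 3, 4. The rightmost is syllable 4 (ka:).
  → primary stress on syllable 4.
Suffixed `gi:.ste.li:.ka:.kre.se` (6 syllables):
  The final syllable (6, se) is extrametrical; the stress domain is syllables 1–5.
  Weights: 1 gi: H, 2 ste L, 3 li: H, 4 ka: H, 5 kre L.
  Heavy syllables in the domain: 1, 3, 4. The rightmost is syllable 4 (ka:).
  → primary stress on syllable 4.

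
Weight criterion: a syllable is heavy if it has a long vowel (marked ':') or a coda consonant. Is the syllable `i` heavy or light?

light

`i`: short vowel, open (no coda). Short vowel, open → light.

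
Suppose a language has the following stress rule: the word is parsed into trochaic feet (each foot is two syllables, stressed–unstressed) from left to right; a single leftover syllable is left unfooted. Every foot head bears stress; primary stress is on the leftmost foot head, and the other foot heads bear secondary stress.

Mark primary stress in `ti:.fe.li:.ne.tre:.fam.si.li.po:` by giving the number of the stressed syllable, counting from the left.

Parse left to right into trochaic (ˈσσ) feet: (ˈti:.fe) (ˈli:.ne) (ˈtre:.fam) (ˈsi.li) po:. Syllable 9 is left unfooted.
Foot heads (stressed positions): 1, 3, 5, 7.
End Rule Leftmost: primary stress on the leftmost head = syllable 1.
Primary stress: syllable 1 → ˈti:.fe.li:.ne.tre:.fam.si.li.po:.

1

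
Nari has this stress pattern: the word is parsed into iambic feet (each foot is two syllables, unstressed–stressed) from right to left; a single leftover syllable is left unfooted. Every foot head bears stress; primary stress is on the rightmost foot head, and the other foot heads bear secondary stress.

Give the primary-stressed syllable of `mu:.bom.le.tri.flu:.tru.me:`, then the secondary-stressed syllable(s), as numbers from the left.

Parse right to left into iambic (σˈσ) feet: mu: (bom.ˈle) (tri.ˈflu:) (tru.ˈme:). Syllable 1 is left unfooted.
Foot heads (stressed positions): 3, 5, 7.
End Rule Rightmost: primary stress on the rightmost head = syllable 7.
Secondary stress on 3, 5: mu:.bom.ˌle.tri.ˌflu:.tru.ˈme:.

primary 7, secondary 3, 5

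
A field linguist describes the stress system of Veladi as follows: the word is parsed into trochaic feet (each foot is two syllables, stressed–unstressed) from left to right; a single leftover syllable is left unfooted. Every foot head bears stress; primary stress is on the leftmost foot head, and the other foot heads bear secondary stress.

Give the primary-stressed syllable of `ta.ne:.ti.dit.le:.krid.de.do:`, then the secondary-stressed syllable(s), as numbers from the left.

primary 1, secondary 3, 5, 7

Parse left to right into trochaic (ˈσσ) feet: (ˈta.ne:) (ˈti.dit) (ˈle:.krid) (ˈde.do:).
Foot heads (stressed positions): 1, 3, 5, 7.
End Rule Leftmost: primary stress on the leftmost head = syllable 1.
Secondary stress on 3, 5, 7: ˈta.ne:.ˌti.dit.ˌle:.krid.ˌde.do:.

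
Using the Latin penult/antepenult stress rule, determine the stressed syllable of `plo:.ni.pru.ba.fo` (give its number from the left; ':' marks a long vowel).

3

Classical Latin: stress the penult if heavy (long vowel or closed), else the antepenult.
Weights: 3 pru L, 4 ba L, 5 fo L.
The penult (syllable 4, ba) is light, so stress falls on the antepenult (syllable 3, pru).
Stress on syllable 3: plo:.ni.ˈpru.ba.fo.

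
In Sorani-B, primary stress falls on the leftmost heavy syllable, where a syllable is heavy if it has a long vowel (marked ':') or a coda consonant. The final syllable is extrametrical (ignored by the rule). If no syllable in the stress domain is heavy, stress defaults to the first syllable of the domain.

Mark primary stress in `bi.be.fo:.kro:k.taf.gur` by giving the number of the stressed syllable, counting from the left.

The final syllable (6, gur) is extrametrical; the stress domain is syllables 1–5.
Weights: 1 bi L, 2 be L, 3 fo: H, 4 kro:k H, 5 taf H.
Heavy syllables in the domain: 3, 4, 5. The leftmost is syllable 3 (fo:).
Primary stress: syllable 3 → bi.be.ˈfo:.kro:k.taf.gur.

3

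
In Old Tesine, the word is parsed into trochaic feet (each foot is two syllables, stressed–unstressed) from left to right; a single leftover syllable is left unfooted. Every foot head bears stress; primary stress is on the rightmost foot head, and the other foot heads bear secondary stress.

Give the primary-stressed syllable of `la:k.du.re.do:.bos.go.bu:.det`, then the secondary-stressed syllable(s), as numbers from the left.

Parse left to right into trochaic (ˈσσ) feet: (ˈla:k.du) (ˈre.do:) (ˈbos.go) (ˈbu:.det).
Foot heads (stressed positions): 1, 3, 5, 7.
End Rule Rightmost: primary stress on the rightmost head = syllable 7.
Secondary stress on 1, 3, 5: ˌla:k.du.ˌre.do:.ˌbos.go.ˈbu:.det.

primary 7, secondary 1, 3, 5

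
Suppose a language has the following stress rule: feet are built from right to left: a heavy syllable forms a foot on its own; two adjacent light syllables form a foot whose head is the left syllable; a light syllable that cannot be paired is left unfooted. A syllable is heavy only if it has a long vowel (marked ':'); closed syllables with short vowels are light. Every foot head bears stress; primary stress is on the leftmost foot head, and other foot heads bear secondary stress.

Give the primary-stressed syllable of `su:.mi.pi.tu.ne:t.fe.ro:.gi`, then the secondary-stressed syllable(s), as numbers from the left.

Weights: 1 su: H, 2 mi L, 3 pi L, 4 tu L, 5 ne:t H, 6 fe L, 7 ro: H, 8 gi L.
Parse right to left (heavy = foot alone; LL = one foot; stranded L unfooted): (ˈsu:) mi (ˈpi.tu) (ˈne:t) fe (ˈro:) gi.
Foot heads: 1, 3, 5, 7.
Primary stress on the leftmost head = syllable 1.
Secondary stress on 3, 5, 7: ˈsu:.mi.ˌpi.tu.ˌne:t.fe.ˌro:.gi.

primary 1, secondary 3, 5, 7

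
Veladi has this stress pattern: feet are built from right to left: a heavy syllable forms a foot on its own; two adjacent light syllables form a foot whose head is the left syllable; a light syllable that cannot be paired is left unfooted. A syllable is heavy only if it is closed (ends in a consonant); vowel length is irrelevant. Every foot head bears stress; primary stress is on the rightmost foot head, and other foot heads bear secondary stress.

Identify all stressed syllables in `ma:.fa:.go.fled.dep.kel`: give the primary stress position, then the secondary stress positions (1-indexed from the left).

primary 6, secondary 2, 4, 5

Weights: 1 ma: L, 2 fa: L, 3 go L, 4 fled H, 5 dep H, 6 kel H.
Parse right to left (heavy = foot alone; LL = one foot; stranded L unfooted): ma: (ˈfa:.go) (ˈfled) (ˈdep) (ˈkel).
Foot heads: 2, 4, 5, 6.
Primary stress on the rightmost head = syllable 6.
Secondary stress on 2, 4, 5: ma:.ˌfa:.go.ˌfled.ˌdep.ˈkel.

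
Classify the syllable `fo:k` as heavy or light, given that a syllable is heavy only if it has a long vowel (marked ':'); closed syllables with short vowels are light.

heavy

`fo:k`: long vowel, closed (coda /k/). Long vowel → heavy.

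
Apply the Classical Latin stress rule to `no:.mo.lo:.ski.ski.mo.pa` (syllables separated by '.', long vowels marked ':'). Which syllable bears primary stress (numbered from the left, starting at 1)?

5

Classical Latin: stress the penult if heavy (long vowel or closed), else the antepenult.
Weights: 5 ski L, 6 mo L, 7 pa L.
The penult (syllable 6, mo) is light, so stress falls on the antepenult (syllable 5, ski).
Stress on syllable 5: no:.mo.lo:.ski.ˈski.mo.pa.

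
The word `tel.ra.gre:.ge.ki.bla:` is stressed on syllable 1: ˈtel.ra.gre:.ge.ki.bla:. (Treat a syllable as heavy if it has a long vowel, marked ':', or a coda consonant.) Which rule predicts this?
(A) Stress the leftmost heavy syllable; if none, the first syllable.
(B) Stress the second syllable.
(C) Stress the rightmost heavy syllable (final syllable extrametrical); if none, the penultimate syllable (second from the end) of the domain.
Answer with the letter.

A

Rule A → syllable 1 ✓.
Rule B → syllable 2 (observed: 1).
Rule C → syllable 3 (observed: 1).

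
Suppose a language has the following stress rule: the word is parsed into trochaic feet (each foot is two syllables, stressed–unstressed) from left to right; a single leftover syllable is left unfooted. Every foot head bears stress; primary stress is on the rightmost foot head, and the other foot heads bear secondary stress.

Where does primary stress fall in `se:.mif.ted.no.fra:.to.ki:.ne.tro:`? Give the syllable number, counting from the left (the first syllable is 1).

Parse left to right into trochaic (ˈσσ) feet: (ˈse:.mif) (ˈted.no) (ˈfra:.to) (ˈki:.ne) tro:. Syllable 9 is left unfooted.
Foot heads (stressed positions): 1, 3, 5, 7.
End Rule Rightmost: primary stress on the rightmost head = syllable 7.
Primary stress: syllable 7 → se:.mif.ted.no.fra:.to.ˈki:.ne.tro:.

7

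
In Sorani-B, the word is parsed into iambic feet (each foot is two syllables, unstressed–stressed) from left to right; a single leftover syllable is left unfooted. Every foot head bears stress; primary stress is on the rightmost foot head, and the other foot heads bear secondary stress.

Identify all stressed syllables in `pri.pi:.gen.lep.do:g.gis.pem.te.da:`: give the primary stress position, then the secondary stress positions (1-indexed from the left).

Parse left to right into iambic (σˈσ) feet: (pri.ˈpi:) (gen.ˈlep) (do:g.ˈgis) (pem.ˈte) da:. Syllable 9 is left unfooted.
Foot heads (stressed positions): 2, 4, 6, 8.
End Rule Rightmost: primary stress on the rightmost head = syllable 8.
Secondary stress on 2, 4, 6: pri.ˌpi:.gen.ˌlep.do:g.ˌgis.pem.ˈte.da:.

primary 8, secondary 2, 4, 6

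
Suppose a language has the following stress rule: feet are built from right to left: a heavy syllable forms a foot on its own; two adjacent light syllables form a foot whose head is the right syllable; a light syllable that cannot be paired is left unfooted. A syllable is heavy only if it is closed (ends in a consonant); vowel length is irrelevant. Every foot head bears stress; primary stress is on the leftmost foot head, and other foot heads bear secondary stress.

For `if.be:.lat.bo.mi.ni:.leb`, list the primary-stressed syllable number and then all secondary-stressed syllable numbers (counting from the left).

Weights: 1 if H, 2 be: L, 3 lat H, 4 bo L, 5 mi L, 6 ni: L, 7 leb H.
Parse right to left (heavy = foot alone; LL = one foot; stranded L unfooted): (ˈif) be: (ˈlat) bo (mi.ˈni:) (ˈleb).
Foot heads: 1, 3, 6, 7.
Primary stress on the leftmost head = syllable 1.
Secondary stress on 3, 6, 7: ˈif.be:.ˌlat.bo.mi.ˌni:.ˌleb.

primary 1, secondary 3, 6, 7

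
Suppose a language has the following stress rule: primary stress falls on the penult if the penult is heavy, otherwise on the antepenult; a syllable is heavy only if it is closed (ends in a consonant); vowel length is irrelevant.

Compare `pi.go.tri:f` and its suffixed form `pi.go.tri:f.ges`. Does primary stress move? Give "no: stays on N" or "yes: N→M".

Base `pi.go.tri:f` (3 syllables):
  Weights: 1 pi L, 2 go L, 3 tri:f H.
  The penult (syllable 2, go) is light, so stress falls on the antepenult (syllable 1, pi).
  → primary stress on syllable 1.
Suffixed `pi.go.tri:f.ges` (4 syllables):
  Weights: 2 go L, 3 tri:f H, 4 ges H.
  The penult (syllable 3, tri:f) is heavy, so it takes stress.
  → primary stress on syllable 3.

yes: 1→3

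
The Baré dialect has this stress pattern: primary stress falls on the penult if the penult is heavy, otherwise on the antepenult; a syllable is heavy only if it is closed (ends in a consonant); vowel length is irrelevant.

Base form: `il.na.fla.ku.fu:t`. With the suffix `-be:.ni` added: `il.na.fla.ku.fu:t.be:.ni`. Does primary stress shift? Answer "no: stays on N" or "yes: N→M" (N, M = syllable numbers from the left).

yes: 3→5

Base `il.na.fla.ku.fu:t` (5 syllables):
  Weights: 3 fla L, 4 ku L, 5 fu:t H.
  The penult (syllable 4, ku) is light, so stress falls on the antepenult (syllable 3, fla).
  → primary stress on syllable 3.
Suffixed `il.na.fla.ku.fu:t.be:.ni` (7 syllables):
  Weights: 5 fu:t H, 6 be: L, 7 ni L.
  The penult (syllable 6, be:) is light, so stress falls on the antepenult (syllable 5, fu:t).
  → primary stress on syllable 5.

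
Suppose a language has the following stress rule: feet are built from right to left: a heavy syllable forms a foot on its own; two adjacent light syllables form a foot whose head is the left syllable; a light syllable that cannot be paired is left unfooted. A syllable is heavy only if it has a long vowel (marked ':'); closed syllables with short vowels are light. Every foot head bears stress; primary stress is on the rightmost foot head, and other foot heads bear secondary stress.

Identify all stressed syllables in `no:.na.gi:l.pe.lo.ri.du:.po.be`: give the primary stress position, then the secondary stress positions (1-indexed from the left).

Weights: 1 no: H, 2 na L, 3 gi:l H, 4 pe L, 5 lo L, 6 ri L, 7 du: H, 8 po L, 9 be L.
Parse right to left (heavy = foot alone; LL = one foot; stranded L unfooted): (ˈno:) na (ˈgi:l) pe (ˈlo.ri) (ˈdu:) (ˈpo.be).
Foot heads: 1, 3, 5, 7, 8.
Primary stress on the rightmost head = syllable 8.
Secondary stress on 1, 3, 5, 7: ˌno:.na.ˌgi:l.pe.ˌlo.ri.ˌdu:.ˈpo.be.

primary 8, secondary 1, 3, 5, 7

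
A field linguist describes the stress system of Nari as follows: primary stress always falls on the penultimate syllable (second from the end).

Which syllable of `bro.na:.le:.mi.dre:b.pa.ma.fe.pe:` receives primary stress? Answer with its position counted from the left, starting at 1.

The word has 9 syllables; the penultimate syllable (second from the end) is syllable 8 (fe).
Primary stress: syllable 8 → bro.na:.le:.mi.dre:b.pa.ma.ˈfe.pe:.

8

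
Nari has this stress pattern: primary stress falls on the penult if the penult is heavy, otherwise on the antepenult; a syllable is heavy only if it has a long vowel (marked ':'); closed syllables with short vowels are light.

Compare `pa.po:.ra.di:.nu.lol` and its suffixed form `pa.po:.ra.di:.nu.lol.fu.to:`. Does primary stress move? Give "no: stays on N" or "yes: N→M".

yes: 4→6

Base `pa.po:.ra.di:.nu.lol` (6 syllables):
  Weights: 4 di: H, 5 nu L, 6 lol L.
  The penult (syllable 5, nu) is light, so stress falls on the antepenult (syllable 4, di:).
  → primary stress on syllable 4.
Suffixed `pa.po:.ra.di:.nu.lol.fu.to:` (8 syllables):
  Weights: 6 lol L, 7 fu L, 8 to: H.
  The penult (syllable 7, fu) is light, so stress falls on the antepenult (syllable 6, lol).
  → primary stress on syllable 6.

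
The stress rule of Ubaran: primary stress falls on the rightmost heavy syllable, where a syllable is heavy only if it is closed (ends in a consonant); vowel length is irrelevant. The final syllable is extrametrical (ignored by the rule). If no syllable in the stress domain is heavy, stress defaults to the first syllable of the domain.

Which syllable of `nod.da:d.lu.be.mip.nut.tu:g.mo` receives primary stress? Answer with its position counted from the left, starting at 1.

The final syllable (8, mo) is extrametrical; the stress domain is syllables 1–7.
Weights: 1 nod H, 2 da:d H, 3 lu L, 4 be L, 5 mip H, 6 nut H, 7 tu:g H.
Heavy syllables in the domain: 1, 2, 5, 6, 7. The rightmost is syllable 7 (tu:g).
Primary stress: syllable 7 → nod.da:d.lu.be.mip.nut.ˈtu:g.mo.

7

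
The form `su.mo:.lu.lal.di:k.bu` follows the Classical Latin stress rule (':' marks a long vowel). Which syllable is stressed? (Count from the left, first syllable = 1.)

5

Classical Latin: stress the penult if heavy (long vowel or closed), else the antepenult.
Weights: 4 lal H, 5 di:k H, 6 bu L.
The penult (syllable 5, di:k) is heavy, so it takes stress.
Stress on syllable 5: su.mo:.lu.lal.ˈdi:k.bu.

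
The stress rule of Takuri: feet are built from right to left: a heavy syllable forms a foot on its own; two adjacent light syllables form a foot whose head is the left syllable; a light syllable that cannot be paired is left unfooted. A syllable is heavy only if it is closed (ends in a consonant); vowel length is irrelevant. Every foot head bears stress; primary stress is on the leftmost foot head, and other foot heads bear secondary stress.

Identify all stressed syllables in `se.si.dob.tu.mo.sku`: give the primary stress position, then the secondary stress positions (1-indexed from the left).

Weights: 1 se L, 2 si L, 3 dob H, 4 tu L, 5 mo L, 6 sku L.
Parse right to left (heavy = foot alone; LL = one foot; stranded L unfooted): (ˈse.si) (ˈdob) tu (ˈmo.sku).
Foot heads: 1, 3, 5.
Primary stress on the leftmost head = syllable 1.
Secondary stress on 3, 5: ˈse.si.ˌdob.tu.ˌmo.sku.

primary 1, secondary 3, 5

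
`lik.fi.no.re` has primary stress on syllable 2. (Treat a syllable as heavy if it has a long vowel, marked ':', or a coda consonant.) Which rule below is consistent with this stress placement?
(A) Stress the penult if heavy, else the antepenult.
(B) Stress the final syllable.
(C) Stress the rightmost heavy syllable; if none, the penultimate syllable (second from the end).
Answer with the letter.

Rule A → syllable 2 ✓.
Rule B → syllable 4 (observed: 2).
Rule C → syllable 1 (observed: 2).

A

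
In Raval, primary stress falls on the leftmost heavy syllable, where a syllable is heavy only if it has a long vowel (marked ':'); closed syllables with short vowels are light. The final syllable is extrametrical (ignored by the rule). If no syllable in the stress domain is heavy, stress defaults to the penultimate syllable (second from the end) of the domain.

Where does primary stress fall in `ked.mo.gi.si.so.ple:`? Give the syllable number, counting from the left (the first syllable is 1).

The final syllable (6, ple:) is extrametrical; the stress domain is syllables 1–5.
Weights: 1 ked L, 2 mo L, 3 gi L, 4 si L, 5 so L.
No heavy syllable in the domain; default to the penultimate syllable (second from the end) of the domain = syllable 4.
Primary stress: syllable 4 → ked.mo.gi.ˈsi.so.ple:.

4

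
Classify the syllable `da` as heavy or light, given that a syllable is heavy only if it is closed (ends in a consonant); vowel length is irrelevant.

light

`da`: short vowel, open (no coda). Open (no coda) → light.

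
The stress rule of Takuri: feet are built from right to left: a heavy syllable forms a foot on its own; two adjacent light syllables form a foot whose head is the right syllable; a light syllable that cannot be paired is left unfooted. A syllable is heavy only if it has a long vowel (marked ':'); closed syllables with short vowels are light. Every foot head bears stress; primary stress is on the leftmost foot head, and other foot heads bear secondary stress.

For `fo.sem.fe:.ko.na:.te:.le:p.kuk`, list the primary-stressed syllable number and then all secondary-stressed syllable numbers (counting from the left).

Weights: 1 fo L, 2 sem L, 3 fe: H, 4 ko L, 5 na: H, 6 te: H, 7 le:p H, 8 kuk L.
Parse right to left (heavy = foot alone; LL = one foot; stranded L unfooted): (fo.ˈsem) (ˈfe:) ko (ˈna:) (ˈte:) (ˈle:p) kuk.
Foot heads: 2, 3, 5, 6, 7.
Primary stress on the leftmost head = syllable 2.
Secondary stress on 3, 5, 6, 7: fo.ˈsem.ˌfe:.ko.ˌna:.ˌte:.ˌle:p.kuk.

primary 2, secondary 3, 5, 6, 7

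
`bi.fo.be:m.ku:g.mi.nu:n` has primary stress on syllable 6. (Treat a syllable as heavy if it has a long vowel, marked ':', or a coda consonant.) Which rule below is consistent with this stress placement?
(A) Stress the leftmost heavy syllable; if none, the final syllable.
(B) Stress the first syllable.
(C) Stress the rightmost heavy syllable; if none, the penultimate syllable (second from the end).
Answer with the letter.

Rule A → syllable 3 (observed: 6).
Rule B → syllable 1 (observed: 6).
Rule C → syllable 6 ✓.

C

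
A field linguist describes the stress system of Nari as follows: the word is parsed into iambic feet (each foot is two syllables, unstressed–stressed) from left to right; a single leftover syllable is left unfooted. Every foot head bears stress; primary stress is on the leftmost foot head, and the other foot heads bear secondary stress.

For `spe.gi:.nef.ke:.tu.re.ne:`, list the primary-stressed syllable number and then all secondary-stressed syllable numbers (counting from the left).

Parse left to right into iambic (σˈσ) feet: (spe.ˈgi:) (nef.ˈke:) (tu.ˈre) ne:. Syllable 7 is left unfooted.
Foot heads (stressed positions): 2, 4, 6.
End Rule Leftmost: primary stress on the leftmost head = syllable 2.
Secondary stress on 4, 6: spe.ˈgi:.nef.ˌke:.tu.ˌre.ne:.

primary 2, secondary 4, 6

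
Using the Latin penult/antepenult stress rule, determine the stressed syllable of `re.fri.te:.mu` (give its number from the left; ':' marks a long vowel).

3

Classical Latin: stress the penult if heavy (long vowel or closed), else the antepenult.
Weights: 2 fri L, 3 te: H, 4 mu L.
The penult (syllable 3, te:) is heavy, so it takes stress.
Stress on syllable 3: re.fri.ˈte:.mu.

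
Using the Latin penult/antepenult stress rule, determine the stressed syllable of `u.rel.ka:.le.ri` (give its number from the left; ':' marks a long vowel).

Classical Latin: stress the penult if heavy (long vowel or closed), else the antepenult.
Weights: 3 ka: H, 4 le L, 5 ri L.
The penult (syllable 4, le) is light, so stress falls on the antepenult (syllable 3, ka:).
Stress on syllable 3: u.rel.ˈka:.le.ri.

3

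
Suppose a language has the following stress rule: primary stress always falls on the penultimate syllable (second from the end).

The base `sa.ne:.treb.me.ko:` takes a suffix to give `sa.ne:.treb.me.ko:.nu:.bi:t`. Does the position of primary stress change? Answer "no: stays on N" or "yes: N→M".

Base `sa.ne:.treb.me.ko:` (5 syllables):
  The word has 5 syllables; the penultimate syllable (second from the end) is syllable 4 (me).
  → primary stress on syllable 4.
Suffixed `sa.ne:.treb.me.ko:.nu:.bi:t` (7 syllables):
  The word has 7 syllables; the penultimate syllable (second from the end) is syllable 6 (nu:).
  → primary stress on syllable 6.

yes: 4→6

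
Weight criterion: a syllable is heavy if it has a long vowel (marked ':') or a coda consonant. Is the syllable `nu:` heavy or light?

heavy

`nu:`: long vowel, open (no coda). Long vowel → heavy.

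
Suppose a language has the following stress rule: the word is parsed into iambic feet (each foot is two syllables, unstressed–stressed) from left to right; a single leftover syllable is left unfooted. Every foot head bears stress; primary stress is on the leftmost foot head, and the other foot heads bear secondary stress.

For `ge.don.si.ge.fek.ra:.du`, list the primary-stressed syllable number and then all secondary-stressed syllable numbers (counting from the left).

Parse left to right into iambic (σˈσ) feet: (ge.ˈdon) (si.ˈge) (fek.ˈra:) du. Syllable 7 is left unfooted.
Foot heads (stressed positions): 2, 4, 6.
End Rule Leftmost: primary stress on the leftmost head = syllable 2.
Secondary stress on 4, 6: ge.ˈdon.si.ˌge.fek.ˌra:.du.

primary 2, secondary 4, 6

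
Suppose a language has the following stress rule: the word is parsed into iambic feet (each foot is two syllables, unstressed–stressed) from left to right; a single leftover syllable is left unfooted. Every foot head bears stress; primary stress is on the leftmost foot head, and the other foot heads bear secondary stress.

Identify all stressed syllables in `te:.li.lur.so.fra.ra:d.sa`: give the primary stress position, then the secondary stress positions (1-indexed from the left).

Parse left to right into iambic (σˈσ) feet: (te:.ˈli) (lur.ˈso) (fra.ˈra:d) sa. Syllable 7 is left unfooted.
Foot heads (stressed positions): 2, 4, 6.
End Rule Leftmost: primary stress on the leftmost head = syllable 2.
Secondary stress on 4, 6: te:.ˈli.lur.ˌso.fra.ˌra:d.sa.

primary 2, secondary 4, 6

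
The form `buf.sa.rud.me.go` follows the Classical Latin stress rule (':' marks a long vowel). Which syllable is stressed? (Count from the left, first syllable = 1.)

3

Classical Latin: stress the penult if heavy (long vowel or closed), else the antepenult.
Weights: 3 rud H, 4 me L, 5 go L.
The penult (syllable 4, me) is light, so stress falls on the antepenult (syllable 3, rud).
Stress on syllable 3: buf.sa.ˈrud.me.go.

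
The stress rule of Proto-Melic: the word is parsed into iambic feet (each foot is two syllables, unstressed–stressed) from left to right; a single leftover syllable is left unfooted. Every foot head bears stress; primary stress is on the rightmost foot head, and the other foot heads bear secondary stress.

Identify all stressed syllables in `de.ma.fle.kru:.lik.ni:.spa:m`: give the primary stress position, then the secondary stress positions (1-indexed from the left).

primary 6, secondary 2, 4

Parse left to right into iambic (σˈσ) feet: (de.ˈma) (fle.ˈkru:) (lik.ˈni:) spa:m. Syllable 7 is left unfooted.
Foot heads (stressed positions): 2, 4, 6.
End Rule Rightmost: primary stress on the rightmost head = syllable 6.
Secondary stress on 2, 4: de.ˌma.fle.ˌkru:.lik.ˈni:.spa:m.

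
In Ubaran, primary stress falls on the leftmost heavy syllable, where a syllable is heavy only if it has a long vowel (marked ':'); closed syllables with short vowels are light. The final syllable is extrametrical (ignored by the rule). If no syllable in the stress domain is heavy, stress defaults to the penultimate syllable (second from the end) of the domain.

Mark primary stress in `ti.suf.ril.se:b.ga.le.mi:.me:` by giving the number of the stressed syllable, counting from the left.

4

The final syllable (8, me:) is extrametrical; the stress domain is syllables 1–7.
Weights: 1 ti L, 2 suf L, 3 ril L, 4 se:b H, 5 ga L, 6 le L, 7 mi: H.
Heavy syllables in the domain: 4, 7. The leftmost is syllable 4 (se:b).
Primary stress: syllable 4 → ti.suf.ril.ˈse:b.ga.le.mi:.me:.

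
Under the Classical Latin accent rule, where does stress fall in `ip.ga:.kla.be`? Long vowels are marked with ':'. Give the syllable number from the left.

2

Classical Latin: stress the penult if heavy (long vowel or closed), else the antepenult.
Weights: 2 ga: H, 3 kla L, 4 be L.
The penult (syllable 3, kla) is light, so stress falls on the antepenult (syllable 2, ga:).
Stress on syllable 2: ip.ˈga:.kla.be.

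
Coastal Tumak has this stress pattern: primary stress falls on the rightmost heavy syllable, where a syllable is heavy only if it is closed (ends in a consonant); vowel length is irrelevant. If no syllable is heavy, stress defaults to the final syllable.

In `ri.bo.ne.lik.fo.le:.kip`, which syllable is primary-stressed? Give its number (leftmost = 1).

7

Weights: 1 ri L, 2 bo L, 3 ne L, 4 lik H, 5 fo L, 6 le: L, 7 kip H.
Heavy syllables in the domain: 4, 7. The rightmost is syllable 7 (kip).
Primary stress: syllable 7 → ri.bo.ne.lik.fo.le:.ˈkip.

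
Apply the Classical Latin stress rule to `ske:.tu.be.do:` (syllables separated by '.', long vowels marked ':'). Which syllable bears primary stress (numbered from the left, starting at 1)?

2

Classical Latin: stress the penult if heavy (long vowel or closed), else the antepenult.
Weights: 2 tu L, 3 be L, 4 do: H.
The penult (syllable 3, be) is light, so stress falls on the antepenult (syllable 2, tu).
Stress on syllable 2: ske:.ˈtu.be.do:.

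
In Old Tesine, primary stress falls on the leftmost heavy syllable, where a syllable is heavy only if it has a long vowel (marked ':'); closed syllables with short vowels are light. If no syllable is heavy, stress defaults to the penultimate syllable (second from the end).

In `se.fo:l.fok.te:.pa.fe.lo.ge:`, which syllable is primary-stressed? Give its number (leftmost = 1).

Weights: 1 se L, 2 fo:l H, 3 fok L, 4 te: H, 5 pa L, 6 fe L, 7 lo L, 8 ge: H.
Heavy syllables in the domain: 2, 4, 8. The leftmost is syllable 2 (fo:l).
Primary stress: syllable 2 → se.ˈfo:l.fok.te:.pa.fe.lo.ge:.

2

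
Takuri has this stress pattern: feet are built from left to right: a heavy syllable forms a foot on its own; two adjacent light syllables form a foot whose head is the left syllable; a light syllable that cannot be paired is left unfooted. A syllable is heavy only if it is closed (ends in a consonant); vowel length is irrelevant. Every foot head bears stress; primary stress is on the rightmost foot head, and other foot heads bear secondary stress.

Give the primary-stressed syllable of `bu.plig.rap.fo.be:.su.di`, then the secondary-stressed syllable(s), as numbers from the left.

Weights: 1 bu L, 2 plig H, 3 rap H, 4 fo L, 5 be: L, 6 su L, 7 di L.
Parse left to right (heavy = foot alone; LL = one foot; stranded L unfooted): bu (ˈplig) (ˈrap) (ˈfo.be:) (ˈsu.di).
Foot heads: 2, 3, 4, 6.
Primary stress on the rightmost head = syllable 6.
Secondary stress on 2, 3, 4: bu.ˌplig.ˌrap.ˌfo.be:.ˈsu.di.

primary 6, secondary 2, 3, 4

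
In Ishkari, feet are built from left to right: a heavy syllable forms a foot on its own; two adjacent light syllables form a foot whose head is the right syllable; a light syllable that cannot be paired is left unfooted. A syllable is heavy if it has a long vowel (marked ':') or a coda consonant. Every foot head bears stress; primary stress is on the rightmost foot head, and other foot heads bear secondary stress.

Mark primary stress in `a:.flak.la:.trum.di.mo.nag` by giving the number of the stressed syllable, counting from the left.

Weights: 1 a: H, 2 flak H, 3 la: H, 4 trum H, 5 di L, 6 mo L, 7 nag H.
Parse left to right (heavy = foot alone; LL = one foot; stranded L unfooted): (ˈa:) (ˈflak) (ˈla:) (ˈtrum) (di.ˈmo) (ˈnag).
Foot heads: 1, 2, 3, 4, 6, 7.
Primary stress on the rightmost head = syllable 7.
Primary stress: syllable 7 → a:.flak.la:.trum.di.mo.ˈnag.

7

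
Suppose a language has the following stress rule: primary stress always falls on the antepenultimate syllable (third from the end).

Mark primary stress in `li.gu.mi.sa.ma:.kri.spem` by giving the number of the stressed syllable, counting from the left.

5

The word has 7 syllables; the antepenultimate syllable (third from the end) is syllable 5 (ma:).
Primary stress: syllable 5 → li.gu.mi.sa.ˈma:.kri.spem.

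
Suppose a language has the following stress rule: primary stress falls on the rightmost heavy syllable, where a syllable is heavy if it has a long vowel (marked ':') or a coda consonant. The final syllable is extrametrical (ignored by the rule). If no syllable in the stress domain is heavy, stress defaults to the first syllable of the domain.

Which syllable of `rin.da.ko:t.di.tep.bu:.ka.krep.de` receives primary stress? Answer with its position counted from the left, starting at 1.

The final syllable (9, de) is extrametrical; the stress domain is syllables 1–8.
Weights: 1 rin H, 2 da L, 3 ko:t H, 4 di L, 5 tep H, 6 bu: H, 7 ka L, 8 krep H.
Heavy syllables in the domain: 1, 3, 5, 6, 8. The rightmost is syllable 8 (krep).
Primary stress: syllable 8 → rin.da.ko:t.di.tep.bu:.ka.ˈkrep.de.

8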